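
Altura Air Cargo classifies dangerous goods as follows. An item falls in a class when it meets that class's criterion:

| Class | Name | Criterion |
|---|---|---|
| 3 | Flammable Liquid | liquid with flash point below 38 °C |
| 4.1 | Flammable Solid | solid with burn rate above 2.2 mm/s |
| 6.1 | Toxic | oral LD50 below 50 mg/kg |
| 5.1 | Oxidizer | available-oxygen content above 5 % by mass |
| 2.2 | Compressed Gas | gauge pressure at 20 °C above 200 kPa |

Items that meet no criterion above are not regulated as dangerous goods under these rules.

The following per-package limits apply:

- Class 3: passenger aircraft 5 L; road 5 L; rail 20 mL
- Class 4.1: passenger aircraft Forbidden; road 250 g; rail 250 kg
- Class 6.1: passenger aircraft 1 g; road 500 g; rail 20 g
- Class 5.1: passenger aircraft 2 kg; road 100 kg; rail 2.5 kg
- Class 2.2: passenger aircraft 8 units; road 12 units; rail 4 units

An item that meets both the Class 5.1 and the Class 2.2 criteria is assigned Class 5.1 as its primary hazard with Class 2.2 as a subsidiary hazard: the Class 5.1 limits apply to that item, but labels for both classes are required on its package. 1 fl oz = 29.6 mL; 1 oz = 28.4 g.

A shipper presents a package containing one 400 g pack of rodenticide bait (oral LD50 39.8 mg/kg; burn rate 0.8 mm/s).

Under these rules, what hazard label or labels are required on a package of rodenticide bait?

Rodenticide bait: oral LD50 39.8 mg/kg < 50 mg/kg → Class 6.1 (Toxic).
Only the Class 6.1 label is required.

Class 6.1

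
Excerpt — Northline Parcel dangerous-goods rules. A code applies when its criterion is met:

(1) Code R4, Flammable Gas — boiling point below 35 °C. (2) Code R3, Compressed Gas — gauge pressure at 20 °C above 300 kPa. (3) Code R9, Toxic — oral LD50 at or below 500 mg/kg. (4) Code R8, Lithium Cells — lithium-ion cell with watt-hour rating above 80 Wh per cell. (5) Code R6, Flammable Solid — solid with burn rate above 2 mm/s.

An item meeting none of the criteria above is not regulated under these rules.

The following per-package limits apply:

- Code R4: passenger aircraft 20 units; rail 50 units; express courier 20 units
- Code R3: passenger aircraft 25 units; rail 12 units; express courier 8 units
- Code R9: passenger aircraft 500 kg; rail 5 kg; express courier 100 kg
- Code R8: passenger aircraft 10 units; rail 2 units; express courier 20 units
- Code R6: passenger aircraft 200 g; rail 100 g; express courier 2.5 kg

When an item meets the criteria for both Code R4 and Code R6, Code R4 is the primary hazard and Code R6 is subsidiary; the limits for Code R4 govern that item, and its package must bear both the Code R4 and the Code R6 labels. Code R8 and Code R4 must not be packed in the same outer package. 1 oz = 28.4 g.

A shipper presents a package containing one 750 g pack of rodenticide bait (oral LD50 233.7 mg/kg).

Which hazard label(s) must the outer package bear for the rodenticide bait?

Oral LD50 233.7 mg/kg meets the Code R9 criterion (Toxic), so the rodenticide bait is Code R9.
Only the Code R9 label is required.

Code R9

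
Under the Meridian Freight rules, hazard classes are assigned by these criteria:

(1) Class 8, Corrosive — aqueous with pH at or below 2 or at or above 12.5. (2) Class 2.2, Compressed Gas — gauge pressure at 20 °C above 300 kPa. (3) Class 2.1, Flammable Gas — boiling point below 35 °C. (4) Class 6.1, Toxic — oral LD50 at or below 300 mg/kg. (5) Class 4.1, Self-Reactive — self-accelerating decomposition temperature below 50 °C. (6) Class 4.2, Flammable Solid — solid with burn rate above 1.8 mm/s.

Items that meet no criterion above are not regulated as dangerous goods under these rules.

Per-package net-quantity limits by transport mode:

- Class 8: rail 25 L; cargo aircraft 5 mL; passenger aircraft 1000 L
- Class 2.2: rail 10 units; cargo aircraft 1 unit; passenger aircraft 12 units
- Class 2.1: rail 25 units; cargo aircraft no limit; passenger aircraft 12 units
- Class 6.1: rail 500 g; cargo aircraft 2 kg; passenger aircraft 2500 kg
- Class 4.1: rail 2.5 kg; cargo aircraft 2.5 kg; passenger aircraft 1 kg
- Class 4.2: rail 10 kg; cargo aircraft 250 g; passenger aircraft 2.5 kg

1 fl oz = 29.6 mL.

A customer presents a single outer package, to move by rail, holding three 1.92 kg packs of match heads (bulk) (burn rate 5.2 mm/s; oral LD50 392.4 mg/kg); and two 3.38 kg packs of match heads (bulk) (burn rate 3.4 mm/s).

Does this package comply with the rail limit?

Burn rate 5.2 mm/s meets the Class 4.2 criterion (Flammable Solid), so the match heads (bulk) are Class 4.2.
The match heads (bulk) have burn rate 3.4 mm/s, which is > 1.8 mm/s, so they are Class 4.2 (Flammable Solid).
Class 4.2 net quantity: (three 1.92 kg packs = 5.76 kg) + (two 3.38 kg packs = 6.76 kg) = 12.52 kg.
12.52 kg exceeds the rail limit of 10 kg for Class 4.2.

No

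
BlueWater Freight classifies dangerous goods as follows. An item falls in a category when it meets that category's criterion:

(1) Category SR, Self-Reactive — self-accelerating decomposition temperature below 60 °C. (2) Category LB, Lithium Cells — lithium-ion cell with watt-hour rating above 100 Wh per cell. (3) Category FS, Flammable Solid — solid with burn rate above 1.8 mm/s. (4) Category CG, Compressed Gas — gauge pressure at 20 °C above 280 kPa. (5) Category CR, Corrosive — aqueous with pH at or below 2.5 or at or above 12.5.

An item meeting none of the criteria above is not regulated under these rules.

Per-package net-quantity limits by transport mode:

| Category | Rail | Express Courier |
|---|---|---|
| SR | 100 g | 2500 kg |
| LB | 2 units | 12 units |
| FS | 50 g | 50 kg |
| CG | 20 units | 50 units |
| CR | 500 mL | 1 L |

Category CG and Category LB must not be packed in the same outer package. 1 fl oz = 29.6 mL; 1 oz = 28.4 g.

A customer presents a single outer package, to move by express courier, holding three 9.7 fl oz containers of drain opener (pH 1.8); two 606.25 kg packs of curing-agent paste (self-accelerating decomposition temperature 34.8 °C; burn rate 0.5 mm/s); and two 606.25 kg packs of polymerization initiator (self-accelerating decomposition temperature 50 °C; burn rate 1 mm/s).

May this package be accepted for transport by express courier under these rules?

Yes

Drain opener: pH 1.8 ≤ 2.5 → Category CR (Corrosive).
Curing-agent paste: self-accelerating decomposition temperature 34.8 °C < 60 °C → Category SR (Self-Reactive).
The polymerization initiator has self-accelerating decomposition temperature 50 °C, which is < 60 °C, so it is Category SR (Self-Reactive).
Category SR net quantity: (two 606.25 kg packs = 1212.5 kg) + (two 606.25 kg packs = 1212.5 kg) = 2425 kg.
2425 kg is within the express courier limit of 2500 kg for Category SR.
Category CR quantity: three 9.7 fl oz containers = 861.36 mL.
That is within the Category CR express courier limit of 1 L.
The segregation rule (Category CG with Category LB) does not apply to Category SR with Category CR.
Every hazard category is within its express courier limit and no segregation rule is violated.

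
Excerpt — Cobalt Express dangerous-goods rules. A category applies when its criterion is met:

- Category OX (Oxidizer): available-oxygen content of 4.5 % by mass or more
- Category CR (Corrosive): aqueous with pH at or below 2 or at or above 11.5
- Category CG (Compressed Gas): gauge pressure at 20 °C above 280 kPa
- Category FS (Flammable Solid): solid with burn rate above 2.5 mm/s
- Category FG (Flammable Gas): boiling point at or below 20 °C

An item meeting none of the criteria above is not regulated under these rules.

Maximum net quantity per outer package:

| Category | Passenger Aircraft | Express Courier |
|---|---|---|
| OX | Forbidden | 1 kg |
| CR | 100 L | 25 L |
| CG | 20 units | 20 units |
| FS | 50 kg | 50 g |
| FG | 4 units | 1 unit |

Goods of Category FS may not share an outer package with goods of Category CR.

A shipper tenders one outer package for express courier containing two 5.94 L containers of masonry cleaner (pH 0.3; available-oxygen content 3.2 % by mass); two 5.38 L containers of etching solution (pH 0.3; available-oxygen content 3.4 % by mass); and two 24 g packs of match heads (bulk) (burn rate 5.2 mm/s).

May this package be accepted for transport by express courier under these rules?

The masonry cleaner has pH 0.3, which is ≤ 2, so it is Category CR (Corrosive).
The etching solution has pH 0.3, which is ≤ 2, so it is Category CR (Corrosive).
With burn rate 5.2 mm/s (> 2.5 mm/s), the match heads (bulk) fall in Category FS.
Category FS quantity: two 24 g packs = 48 g.
48 g is within the express courier limit of 50 g for Category FS.
Category CR net quantity: (two 5.94 L containers = 11.88 L) + (two 5.38 L containers = 10.76 L) = 22.64 L.
22.64 L ≤ 25 L (express courier limit, Category CR) — within limit.
Category FS and Category CR may not share an outer package.

No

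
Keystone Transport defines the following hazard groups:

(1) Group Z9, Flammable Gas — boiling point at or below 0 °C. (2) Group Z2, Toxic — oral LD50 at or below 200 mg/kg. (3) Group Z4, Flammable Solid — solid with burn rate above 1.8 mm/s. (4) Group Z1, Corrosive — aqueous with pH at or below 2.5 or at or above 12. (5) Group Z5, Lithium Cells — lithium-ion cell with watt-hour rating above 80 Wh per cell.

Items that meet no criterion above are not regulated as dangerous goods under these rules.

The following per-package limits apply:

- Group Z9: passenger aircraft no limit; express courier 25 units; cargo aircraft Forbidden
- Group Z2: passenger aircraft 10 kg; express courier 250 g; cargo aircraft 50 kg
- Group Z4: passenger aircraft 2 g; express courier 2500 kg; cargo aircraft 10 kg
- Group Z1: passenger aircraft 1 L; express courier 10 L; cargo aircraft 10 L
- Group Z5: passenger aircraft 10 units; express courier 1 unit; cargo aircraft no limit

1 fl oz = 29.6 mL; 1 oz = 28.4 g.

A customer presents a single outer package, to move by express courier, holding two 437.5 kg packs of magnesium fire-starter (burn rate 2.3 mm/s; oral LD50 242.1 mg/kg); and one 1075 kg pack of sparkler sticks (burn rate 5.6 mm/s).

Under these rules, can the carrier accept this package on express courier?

Yes

With burn rate 2.3 mm/s (> 1.8 mm/s), the magnesium fire-starter falls in Group Z4.
With burn rate 5.6 mm/s (> 1.8 mm/s), the sparkler sticks fall in Group Z4.
Total Group Z4: (two 437.5 kg packs = 875 kg) + 1075 kg = 1950 kg.
1950 kg ≤ 2500 kg (express courier limit, Group Z4) — within limit.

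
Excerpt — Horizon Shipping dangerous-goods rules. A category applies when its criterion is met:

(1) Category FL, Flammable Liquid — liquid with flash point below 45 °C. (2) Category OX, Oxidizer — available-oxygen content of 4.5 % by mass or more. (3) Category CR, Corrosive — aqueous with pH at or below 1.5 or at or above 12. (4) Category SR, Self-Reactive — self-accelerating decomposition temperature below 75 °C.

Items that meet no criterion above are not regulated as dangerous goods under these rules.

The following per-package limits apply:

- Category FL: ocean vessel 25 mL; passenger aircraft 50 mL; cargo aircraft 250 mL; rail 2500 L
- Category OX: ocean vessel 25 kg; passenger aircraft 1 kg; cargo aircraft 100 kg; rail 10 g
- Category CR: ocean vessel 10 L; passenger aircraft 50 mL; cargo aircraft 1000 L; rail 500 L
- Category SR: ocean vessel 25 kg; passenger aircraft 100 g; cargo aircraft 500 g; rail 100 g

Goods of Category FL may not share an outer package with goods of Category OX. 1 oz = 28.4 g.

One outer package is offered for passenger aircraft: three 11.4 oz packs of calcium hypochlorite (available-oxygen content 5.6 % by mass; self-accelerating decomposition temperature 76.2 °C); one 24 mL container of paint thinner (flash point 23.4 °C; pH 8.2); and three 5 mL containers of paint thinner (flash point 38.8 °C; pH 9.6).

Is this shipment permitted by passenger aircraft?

No

Available-oxygen content 5.6 % by mass meets the Category OX criterion (Oxidizer), so the calcium hypochlorite is Category OX.
The paint thinner has flash point 23.4 °C, which is < 45 °C, so it is Category FL (Flammable Liquid).
Paint thinner: flash point 38.8 °C < 45 °C → Category FL (Flammable Liquid).
Total Category FL: 24 mL + (three 5 mL containers = 15 mL) = 39 mL.
39 mL ≤ 50 mL (passenger aircraft limit, Category FL) — within limit.
Category OX quantity: three 11.4 oz packs = 971.28 g.
That is within the Category OX passenger aircraft limit of 1 kg.
Category FL and Category OX may not share an outer package.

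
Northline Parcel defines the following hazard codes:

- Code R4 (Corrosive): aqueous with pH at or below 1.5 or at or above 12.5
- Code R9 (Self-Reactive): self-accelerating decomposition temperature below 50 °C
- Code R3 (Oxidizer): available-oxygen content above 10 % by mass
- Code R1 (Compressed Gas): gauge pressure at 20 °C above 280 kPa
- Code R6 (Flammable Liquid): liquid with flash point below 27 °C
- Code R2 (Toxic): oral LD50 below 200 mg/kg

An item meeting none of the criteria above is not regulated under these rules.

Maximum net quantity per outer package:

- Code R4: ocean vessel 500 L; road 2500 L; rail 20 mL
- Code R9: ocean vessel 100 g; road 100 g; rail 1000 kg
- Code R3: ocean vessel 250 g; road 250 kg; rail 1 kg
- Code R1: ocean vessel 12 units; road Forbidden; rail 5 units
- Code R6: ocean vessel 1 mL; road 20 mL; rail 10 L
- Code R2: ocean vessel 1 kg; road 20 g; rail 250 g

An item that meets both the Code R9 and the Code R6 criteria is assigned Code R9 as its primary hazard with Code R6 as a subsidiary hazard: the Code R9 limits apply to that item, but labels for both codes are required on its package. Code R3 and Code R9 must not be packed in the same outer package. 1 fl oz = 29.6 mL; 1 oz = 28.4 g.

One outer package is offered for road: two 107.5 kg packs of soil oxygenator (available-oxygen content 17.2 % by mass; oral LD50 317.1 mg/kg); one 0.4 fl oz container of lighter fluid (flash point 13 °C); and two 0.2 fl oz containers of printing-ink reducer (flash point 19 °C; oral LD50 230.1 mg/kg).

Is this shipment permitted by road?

Soil oxygenator: available-oxygen content 17.2 % by mass > 10 % by mass → Code R3 (Oxidizer).
With flash point 13 °C (< 27 °C), the lighter fluid falls in Code R6.
Printing-ink reducer: flash point 19 °C < 27 °C → Code R6 (Flammable Liquid).
Code R3 quantity: two 107.5 kg packs = 215 kg.
That is within the Code R3 road limit of 250 kg.
Total Code R6: (one 0.4 fl oz container = 11.84 mL) + (two 0.2 fl oz containers = 11.84 mL) = 23.68 mL.
23.68 mL exceeds the road limit of 20 mL for Code R6.
The segregation rule (Code R3 with Code R9) does not apply to Code R3 with Code R6.

No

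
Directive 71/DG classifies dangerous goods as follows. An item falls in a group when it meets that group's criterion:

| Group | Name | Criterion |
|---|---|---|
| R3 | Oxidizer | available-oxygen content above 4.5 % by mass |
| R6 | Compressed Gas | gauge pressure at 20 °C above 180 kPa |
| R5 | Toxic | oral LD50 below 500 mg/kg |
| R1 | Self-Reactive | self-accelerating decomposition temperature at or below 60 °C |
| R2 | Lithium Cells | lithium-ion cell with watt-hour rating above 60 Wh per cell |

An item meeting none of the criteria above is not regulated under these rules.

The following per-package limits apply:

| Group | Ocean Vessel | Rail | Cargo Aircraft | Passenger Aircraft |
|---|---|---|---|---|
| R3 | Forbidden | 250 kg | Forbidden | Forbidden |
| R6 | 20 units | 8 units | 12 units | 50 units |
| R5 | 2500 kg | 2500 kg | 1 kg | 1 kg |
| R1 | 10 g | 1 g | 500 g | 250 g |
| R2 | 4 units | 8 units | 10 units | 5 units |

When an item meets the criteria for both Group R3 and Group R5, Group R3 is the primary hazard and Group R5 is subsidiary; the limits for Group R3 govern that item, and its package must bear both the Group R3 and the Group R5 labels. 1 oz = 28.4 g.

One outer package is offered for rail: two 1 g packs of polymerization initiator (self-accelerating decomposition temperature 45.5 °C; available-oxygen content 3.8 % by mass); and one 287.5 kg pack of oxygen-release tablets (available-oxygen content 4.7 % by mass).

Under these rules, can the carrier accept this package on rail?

Polymerization initiator: self-accelerating decomposition temperature 45.5 °C ≤ 60 °C → Group R1 (Self-Reactive).
The oxygen-release tablets have available-oxygen content 4.7 % by mass, which is > 4.5 % by mass, so they are Group R3 (Oxidizer).
Group R3 quantity: 287.5 kg.
287.5 kg exceeds the rail limit of 250 kg for Group R3.
Group R1 quantity: two 1 g packs = 2 g.
2 g exceeds the rail limit of 1 g for Group R1.

No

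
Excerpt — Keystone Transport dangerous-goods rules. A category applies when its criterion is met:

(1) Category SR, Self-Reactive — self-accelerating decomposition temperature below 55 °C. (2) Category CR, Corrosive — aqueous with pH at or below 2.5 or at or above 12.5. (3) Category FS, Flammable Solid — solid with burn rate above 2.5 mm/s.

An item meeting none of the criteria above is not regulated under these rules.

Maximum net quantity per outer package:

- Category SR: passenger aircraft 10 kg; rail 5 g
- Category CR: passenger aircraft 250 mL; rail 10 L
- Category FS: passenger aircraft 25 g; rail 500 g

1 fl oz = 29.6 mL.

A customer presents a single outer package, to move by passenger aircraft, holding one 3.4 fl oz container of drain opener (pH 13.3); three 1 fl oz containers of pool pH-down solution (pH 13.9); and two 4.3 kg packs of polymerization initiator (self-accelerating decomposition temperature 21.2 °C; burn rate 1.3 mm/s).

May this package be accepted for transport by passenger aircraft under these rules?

Yes

The drain opener has pH 13.3, which is ≥ 12.5, so it is Category CR (Corrosive).
The pool pH-down solution has pH 13.9, which is ≥ 12.5, so it is Category CR (Corrosive).
With self-accelerating decomposition temperature 21.2 °C (< 55 °C), the polymerization initiator falls in Category SR.
Category SR quantity: two 4.3 kg packs = 8.6 kg.
8.6 kg ≤ 10 kg (passenger aircraft limit, Category SR) — within limit.
Total Category CR: (one 3.4 fl oz container = 100.64 mL) + (three 1 fl oz containers = 88.8 mL) = 189.44 mL.
189.44 mL ≤ 250 mL (passenger aircraft limit, Category CR) — within limit.
Every hazard category is within its passenger aircraft limit and no segregation rule is violated.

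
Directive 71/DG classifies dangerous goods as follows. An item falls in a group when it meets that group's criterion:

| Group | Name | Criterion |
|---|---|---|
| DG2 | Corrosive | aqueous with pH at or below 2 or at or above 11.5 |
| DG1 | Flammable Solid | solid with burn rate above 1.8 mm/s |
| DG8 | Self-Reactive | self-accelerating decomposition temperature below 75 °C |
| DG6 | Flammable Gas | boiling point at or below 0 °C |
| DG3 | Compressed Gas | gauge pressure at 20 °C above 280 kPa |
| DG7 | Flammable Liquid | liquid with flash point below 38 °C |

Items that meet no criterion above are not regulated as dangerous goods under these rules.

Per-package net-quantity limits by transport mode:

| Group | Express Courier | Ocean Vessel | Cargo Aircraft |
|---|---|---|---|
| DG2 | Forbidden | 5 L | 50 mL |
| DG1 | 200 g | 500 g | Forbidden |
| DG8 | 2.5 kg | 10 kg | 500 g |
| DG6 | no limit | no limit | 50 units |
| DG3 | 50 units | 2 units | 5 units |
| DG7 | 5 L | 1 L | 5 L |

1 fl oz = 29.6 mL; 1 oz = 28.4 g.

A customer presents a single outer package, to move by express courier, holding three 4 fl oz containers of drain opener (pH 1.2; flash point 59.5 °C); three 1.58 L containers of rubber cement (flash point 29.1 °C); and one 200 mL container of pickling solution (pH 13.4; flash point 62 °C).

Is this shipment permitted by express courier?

pH 1.2 meets the Group DG2 criterion (Corrosive), so the drain opener is Group DG2.
With flash point 29.1 °C (< 38 °C), the rubber cement falls in Group DG7.
pH 13.4 meets the Group DG2 criterion (Corrosive), so the pickling solution is Group DG2.
Group DG2 net quantity: (three 4 fl oz containers = 355.2 mL) + 200 mL = 555.2 mL.
By express courier, Group DG2 is Forbidden regardless of quantity.
Group DG7 quantity: three 1.58 L containers = 4.74 L.
4.74 L is within the express courier limit of 5 L for Group DG7.

No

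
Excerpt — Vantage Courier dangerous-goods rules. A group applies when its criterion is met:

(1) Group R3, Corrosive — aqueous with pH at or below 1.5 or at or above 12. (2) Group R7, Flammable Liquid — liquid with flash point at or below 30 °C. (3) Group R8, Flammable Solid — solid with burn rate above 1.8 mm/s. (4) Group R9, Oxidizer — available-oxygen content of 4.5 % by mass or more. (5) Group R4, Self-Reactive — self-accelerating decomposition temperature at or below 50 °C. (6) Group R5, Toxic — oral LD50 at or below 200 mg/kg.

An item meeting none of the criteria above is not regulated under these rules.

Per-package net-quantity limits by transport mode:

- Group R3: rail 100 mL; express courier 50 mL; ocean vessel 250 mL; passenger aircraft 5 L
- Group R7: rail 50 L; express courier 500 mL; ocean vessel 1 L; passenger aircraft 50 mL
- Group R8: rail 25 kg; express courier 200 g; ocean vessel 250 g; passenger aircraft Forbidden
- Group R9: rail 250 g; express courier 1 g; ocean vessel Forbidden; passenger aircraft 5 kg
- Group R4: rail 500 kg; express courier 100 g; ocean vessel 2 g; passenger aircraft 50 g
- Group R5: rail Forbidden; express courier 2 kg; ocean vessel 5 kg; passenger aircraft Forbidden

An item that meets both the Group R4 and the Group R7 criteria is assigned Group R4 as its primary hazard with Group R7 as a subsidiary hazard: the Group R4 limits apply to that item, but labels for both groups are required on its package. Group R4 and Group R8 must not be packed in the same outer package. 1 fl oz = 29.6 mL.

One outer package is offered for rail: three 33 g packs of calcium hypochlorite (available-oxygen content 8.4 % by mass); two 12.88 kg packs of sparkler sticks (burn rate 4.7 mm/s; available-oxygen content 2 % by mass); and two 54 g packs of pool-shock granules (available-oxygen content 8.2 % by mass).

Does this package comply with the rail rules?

With available-oxygen content 8.4 % by mass (≥ 4.5 % by mass), the calcium hypochlorite falls in Group R9.
Burn rate 4.7 mm/s meets the Group R8 criterion (Flammable Solid), so the sparkler sticks are Group R8.
The pool-shock granules have available-oxygen content 8.2 % by mass, which is ≥ 4.5 % by mass, so they are Group R9 (Oxidizer).
Group R9 net quantity: (three 33 g packs = 99 g) + (two 54 g packs = 108 g) = 207 g.
207 g ≤ 250 g (rail limit, Group R9) — within limit.
Group R8 quantity: two 12.88 kg packs = 25.76 kg.
25.76 kg > 25 kg (rail limit, Group R8) — over the limit.
The segregation rule (Group R4 with Group R8) does not apply to Group R9 with Group R8.

No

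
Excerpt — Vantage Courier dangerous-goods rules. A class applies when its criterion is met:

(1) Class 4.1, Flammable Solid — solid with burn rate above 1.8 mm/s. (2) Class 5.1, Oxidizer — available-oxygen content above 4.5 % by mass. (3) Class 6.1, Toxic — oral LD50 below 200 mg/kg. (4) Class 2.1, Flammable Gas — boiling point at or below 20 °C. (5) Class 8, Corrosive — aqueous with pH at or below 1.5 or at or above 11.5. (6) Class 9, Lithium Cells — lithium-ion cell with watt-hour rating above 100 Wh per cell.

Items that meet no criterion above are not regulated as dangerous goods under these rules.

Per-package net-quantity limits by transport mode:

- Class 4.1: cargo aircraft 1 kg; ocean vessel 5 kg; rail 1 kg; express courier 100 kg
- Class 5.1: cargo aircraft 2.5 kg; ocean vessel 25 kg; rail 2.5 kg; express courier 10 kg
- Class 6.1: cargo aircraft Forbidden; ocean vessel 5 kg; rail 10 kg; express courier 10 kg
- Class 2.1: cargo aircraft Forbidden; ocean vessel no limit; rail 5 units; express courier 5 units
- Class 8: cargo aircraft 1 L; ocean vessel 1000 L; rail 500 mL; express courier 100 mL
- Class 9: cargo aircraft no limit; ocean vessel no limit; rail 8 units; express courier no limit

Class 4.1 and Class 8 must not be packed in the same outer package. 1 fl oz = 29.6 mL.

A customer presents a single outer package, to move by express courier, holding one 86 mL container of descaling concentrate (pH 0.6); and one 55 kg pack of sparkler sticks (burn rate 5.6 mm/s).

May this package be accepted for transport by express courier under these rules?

The descaling concentrate has pH 0.6, which is ≤ 1.5, so it is Class 8 (Corrosive).
Burn rate 5.6 mm/s meets the Class 4.1 criterion (Flammable Solid), so the sparkler sticks are Class 4.1.
Class 4.1 quantity: 55 kg.
That is within the Class 4.1 express courier limit of 100 kg.
Class 8 quantity: 86 mL.
86 mL is within the express courier limit of 100 mL for Class 8.
Class 4.1 and Class 8 may not share an outer package.

No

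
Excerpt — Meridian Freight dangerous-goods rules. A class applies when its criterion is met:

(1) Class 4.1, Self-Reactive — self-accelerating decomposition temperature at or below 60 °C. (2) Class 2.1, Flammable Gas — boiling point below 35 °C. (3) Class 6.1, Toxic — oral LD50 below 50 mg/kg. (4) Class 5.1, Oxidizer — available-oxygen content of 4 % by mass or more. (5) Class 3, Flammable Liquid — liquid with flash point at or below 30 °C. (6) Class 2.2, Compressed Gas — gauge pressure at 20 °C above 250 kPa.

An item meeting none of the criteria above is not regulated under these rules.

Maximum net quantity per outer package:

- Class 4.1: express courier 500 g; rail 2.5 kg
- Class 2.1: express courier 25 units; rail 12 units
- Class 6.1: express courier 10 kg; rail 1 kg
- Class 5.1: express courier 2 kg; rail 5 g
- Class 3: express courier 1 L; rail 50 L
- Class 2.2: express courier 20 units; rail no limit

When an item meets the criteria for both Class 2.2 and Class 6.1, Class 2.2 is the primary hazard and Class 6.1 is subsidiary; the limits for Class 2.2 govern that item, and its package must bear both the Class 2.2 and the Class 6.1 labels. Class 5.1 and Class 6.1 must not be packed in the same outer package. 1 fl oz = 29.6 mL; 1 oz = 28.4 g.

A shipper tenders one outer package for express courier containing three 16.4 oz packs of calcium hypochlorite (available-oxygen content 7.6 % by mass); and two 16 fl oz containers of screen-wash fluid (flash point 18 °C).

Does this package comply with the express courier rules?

Yes

Calcium hypochlorite: available-oxygen content 7.6 % by mass ≥ 4 % by mass → Class 5.1 (Oxidizer).
With flash point 18 °C (≤ 30 °C), the screen-wash fluid falls in Class 3.
Class 3 quantity: two 16 fl oz containers = 947.2 mL.
That is within the Class 3 express courier limit of 1 L.
Class 5.1 quantity: three 16.4 oz packs = 1397.28 g.
1397.28 g is within the express courier limit of 2 kg for Class 5.1.
The segregation rule (Class 5.1 with Class 6.1) does not apply to Class 3 with Class 5.1.
Every hazard class is within its express courier limit and no segregation rule is violated.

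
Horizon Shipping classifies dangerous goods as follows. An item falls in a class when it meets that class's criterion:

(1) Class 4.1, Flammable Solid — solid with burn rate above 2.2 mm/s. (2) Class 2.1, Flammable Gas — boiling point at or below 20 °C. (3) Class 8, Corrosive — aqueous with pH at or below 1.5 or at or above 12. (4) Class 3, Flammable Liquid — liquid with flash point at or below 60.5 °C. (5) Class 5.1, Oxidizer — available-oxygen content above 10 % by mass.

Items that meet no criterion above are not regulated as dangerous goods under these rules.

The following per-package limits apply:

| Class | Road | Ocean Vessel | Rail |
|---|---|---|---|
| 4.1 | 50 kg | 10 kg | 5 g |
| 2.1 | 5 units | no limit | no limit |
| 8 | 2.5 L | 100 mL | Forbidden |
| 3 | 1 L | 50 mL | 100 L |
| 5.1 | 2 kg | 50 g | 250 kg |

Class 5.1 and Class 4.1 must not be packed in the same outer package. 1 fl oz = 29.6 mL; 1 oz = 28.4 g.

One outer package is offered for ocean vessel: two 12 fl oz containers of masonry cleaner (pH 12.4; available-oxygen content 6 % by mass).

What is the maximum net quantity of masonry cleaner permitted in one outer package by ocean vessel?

With pH 12.4 (≥ 12), the masonry cleaner falls in Class 8.
The ocean vessel limit for Class 8 is 100 mL.

100 mL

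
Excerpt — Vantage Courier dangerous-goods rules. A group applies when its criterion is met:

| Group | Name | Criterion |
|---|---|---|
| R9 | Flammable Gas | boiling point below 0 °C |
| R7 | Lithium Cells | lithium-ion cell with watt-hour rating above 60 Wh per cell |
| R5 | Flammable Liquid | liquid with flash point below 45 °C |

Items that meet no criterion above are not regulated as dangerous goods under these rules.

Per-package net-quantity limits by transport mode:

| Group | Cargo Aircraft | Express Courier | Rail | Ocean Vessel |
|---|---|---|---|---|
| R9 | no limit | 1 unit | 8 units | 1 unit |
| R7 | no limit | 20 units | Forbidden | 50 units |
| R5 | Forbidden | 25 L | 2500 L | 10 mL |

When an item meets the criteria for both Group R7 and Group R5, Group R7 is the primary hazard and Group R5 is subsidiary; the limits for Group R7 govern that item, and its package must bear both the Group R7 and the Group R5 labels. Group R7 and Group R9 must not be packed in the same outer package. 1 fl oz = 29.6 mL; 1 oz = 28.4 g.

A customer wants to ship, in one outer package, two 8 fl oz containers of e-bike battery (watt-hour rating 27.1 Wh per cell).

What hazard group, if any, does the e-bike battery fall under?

watt-hour rating 27.1 Wh per cell is not above 60 Wh per cell, so Group R7 does not apply.
No criterion is met, so the item is not regulated.

Not regulated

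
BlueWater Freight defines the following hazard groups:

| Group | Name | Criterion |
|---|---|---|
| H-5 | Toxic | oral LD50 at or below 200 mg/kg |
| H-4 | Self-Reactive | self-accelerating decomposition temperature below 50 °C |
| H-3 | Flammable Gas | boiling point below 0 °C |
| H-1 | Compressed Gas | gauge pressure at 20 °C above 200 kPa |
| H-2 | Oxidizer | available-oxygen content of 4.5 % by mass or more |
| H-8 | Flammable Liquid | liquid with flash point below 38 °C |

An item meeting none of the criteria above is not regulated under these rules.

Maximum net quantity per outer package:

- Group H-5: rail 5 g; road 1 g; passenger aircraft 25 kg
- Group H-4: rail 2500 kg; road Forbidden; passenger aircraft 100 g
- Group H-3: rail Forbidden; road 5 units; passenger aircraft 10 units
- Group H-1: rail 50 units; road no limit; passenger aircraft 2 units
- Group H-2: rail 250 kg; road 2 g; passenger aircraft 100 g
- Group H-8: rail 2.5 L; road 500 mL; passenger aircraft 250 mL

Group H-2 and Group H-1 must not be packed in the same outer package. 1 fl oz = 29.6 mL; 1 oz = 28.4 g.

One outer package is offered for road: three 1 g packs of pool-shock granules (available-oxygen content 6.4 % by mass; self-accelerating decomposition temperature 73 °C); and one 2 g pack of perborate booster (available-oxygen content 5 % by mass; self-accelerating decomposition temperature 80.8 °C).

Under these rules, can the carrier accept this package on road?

No

With available-oxygen content 6.4 % by mass (≥ 4.5 % by mass), the pool-shock granules fall in Group H-2.
Perborate booster: available-oxygen content 5 % by mass ≥ 4.5 % by mass → Group H-2 (Oxidizer).
Total Group H-2: (three 1 g packs = 3 g) + 2 g = 5 g.
5 g exceeds the road limit of 2 g for Group H-2.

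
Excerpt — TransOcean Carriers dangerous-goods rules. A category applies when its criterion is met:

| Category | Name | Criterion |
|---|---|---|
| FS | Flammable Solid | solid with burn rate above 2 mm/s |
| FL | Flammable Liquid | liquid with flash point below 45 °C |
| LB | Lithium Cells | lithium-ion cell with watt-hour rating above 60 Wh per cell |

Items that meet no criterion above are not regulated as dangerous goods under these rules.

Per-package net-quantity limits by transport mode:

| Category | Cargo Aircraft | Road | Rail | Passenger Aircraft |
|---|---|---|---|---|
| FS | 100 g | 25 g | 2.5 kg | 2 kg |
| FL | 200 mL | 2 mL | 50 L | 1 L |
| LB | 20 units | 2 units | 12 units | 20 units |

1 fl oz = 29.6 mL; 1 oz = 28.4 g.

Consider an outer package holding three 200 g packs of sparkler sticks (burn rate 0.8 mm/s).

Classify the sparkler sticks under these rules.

Not regulated

burn rate 0.8 mm/s is not above 2 mm/s, so Category FS does not apply.
No criterion is met, so the item is not regulated.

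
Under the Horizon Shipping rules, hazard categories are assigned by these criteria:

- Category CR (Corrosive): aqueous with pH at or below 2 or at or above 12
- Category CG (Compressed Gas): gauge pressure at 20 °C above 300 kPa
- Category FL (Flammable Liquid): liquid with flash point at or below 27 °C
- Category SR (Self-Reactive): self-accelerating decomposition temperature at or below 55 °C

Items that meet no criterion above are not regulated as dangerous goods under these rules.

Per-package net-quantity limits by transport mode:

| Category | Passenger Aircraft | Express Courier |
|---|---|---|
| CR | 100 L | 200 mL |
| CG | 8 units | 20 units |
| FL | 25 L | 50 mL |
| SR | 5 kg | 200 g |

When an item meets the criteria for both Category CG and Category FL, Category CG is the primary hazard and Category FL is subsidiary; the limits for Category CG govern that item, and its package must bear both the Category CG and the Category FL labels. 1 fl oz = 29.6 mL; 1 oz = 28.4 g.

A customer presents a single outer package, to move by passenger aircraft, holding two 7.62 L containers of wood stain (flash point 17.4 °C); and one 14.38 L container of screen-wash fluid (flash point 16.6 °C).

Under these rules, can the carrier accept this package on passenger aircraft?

The wood stain has flash point 17.4 °C, which is ≤ 27 °C, so it is Category FL (Flammable Liquid).
The screen-wash fluid has flash point 16.6 °C, which is ≤ 27 °C, so it is Category FL (Flammable Liquid).
Total Category FL: (two 7.62 L containers = 15.24 L) + 14.38 L = 29.62 L.
29.62 L exceeds the passenger aircraft limit of 25 L for Category FL.

No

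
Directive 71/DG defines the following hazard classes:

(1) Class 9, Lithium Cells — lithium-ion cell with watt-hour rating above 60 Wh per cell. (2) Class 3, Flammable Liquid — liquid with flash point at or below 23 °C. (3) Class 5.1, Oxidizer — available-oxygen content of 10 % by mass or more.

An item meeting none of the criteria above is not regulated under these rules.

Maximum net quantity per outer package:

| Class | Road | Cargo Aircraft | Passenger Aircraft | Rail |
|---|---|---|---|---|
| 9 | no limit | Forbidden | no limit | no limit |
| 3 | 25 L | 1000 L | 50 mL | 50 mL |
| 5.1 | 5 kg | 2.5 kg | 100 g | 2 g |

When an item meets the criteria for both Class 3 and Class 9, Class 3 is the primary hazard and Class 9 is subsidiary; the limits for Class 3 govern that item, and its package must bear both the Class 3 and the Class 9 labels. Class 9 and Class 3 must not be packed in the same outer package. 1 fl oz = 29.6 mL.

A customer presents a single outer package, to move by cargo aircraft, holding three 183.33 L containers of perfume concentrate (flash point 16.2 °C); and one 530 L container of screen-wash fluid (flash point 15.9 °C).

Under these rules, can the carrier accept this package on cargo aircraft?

Perfume concentrate: flash point 16.2 °C ≤ 23 °C → Class 3 (Flammable Liquid).
With flash point 15.9 °C (≤ 23 °C), the screen-wash fluid falls in Class 3.
Class 3 net quantity: (three 183.33 L containers = 549.99 L) + 530 L = 1079.99 L.
1079.99 L exceeds the cargo aircraft limit of 1000 L for Class 3.

No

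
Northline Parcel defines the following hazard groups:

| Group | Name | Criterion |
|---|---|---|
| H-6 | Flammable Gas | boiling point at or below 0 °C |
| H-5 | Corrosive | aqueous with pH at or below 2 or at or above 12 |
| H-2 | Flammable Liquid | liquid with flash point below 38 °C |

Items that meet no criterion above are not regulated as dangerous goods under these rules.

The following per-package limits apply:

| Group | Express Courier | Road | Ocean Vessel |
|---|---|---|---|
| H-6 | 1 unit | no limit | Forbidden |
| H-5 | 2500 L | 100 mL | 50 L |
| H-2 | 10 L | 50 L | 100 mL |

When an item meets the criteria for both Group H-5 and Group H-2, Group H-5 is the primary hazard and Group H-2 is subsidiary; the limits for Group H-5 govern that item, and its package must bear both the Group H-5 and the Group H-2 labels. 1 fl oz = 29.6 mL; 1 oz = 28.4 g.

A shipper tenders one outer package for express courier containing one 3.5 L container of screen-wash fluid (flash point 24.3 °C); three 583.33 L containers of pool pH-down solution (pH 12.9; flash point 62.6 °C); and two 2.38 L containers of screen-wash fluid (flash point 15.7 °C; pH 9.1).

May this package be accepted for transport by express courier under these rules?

Flash point 24.3 °C meets the Group H-2 criterion (Flammable Liquid), so the screen-wash fluid is Group H-2.
With pH 12.9 (≥ 12), the pool pH-down solution falls in Group H-5.
Flash point 15.7 °C meets the Group H-2 criterion (Flammable Liquid), so the screen-wash fluid is Group H-2.
Total Group H-2: 3.5 L + (two 2.38 L containers = 4.76 L) = 8.26 L.
That is within the Group H-2 express courier limit of 10 L.
Group H-5 quantity: three 583.33 L containers = 1749.99 L.
1749.99 L is within the express courier limit of 2500 L for Group H-5.
Every hazard group is within its express courier limit and no segregation rule is violated.

Yes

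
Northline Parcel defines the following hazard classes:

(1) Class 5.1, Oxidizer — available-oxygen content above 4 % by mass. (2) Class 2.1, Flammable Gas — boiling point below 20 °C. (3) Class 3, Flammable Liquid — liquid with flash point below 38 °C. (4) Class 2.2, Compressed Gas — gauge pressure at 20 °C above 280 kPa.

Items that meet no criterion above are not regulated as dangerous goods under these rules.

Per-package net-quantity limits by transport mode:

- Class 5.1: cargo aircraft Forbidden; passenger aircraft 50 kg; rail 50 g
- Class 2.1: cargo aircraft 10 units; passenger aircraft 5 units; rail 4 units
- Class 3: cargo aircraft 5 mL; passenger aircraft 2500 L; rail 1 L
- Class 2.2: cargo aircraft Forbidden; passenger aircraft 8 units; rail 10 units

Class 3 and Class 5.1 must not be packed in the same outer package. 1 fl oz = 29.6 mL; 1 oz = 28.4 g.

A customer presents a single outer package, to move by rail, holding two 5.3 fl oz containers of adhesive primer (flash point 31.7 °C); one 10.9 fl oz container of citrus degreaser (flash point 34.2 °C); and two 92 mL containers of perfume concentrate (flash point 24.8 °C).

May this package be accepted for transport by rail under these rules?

Flash point 31.7 °C meets the Class 3 criterion (Flammable Liquid), so the adhesive primer is Class 3.
The citrus degreaser has flash point 34.2 °C, which is < 38 °C, so it is Class 3 (Flammable Liquid).
Perfume concentrate: flash point 24.8 °C < 38 °C → Class 3 (Flammable Liquid).
Class 3 net quantity: (two 5.3 fl oz containers = 313.76 mL) + (one 10.9 fl oz container = 322.64 mL) + (two 92 mL containers = 184 mL) = 820.4 mL.
820.4 mL ≤ 1 L (rail limit, Class 3) — within limit.

Yes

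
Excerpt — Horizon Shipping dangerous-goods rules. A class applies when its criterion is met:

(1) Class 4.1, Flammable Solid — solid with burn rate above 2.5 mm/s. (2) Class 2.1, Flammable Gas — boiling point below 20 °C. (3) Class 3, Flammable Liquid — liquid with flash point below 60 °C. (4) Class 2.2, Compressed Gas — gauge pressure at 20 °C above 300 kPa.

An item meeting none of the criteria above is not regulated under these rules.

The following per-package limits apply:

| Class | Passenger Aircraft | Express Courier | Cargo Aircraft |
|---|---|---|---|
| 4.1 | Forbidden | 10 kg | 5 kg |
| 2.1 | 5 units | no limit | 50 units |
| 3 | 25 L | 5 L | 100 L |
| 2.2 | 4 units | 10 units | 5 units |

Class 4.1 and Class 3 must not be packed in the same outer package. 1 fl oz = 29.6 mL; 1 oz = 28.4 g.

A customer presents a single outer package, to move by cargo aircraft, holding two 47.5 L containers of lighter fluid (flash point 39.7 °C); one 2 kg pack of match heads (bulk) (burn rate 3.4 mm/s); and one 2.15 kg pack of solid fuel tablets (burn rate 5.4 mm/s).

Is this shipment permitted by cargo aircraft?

The lighter fluid has flash point 39.7 °C, which is < 60 °C, so it is Class 3 (Flammable Liquid).
Burn rate 3.4 mm/s meets the Class 4.1 criterion (Flammable Solid), so the match heads (bulk) are Class 4.1.
The solid fuel tablets have burn rate 5.4 mm/s, which is > 2.5 mm/s, so they are Class 4.1 (Flammable Solid).
Total Class 4.1: 2 kg + 2.15 kg = 4.15 kg.
4.15 kg ≤ 5 kg (cargo aircraft limit, Class 4.1) — within limit.
Class 3 quantity: two 47.5 L containers = 95 L.
That is within the Class 3 cargo aircraft limit of 100 L.
Class 4.1 and Class 3 may not share an outer package.

No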